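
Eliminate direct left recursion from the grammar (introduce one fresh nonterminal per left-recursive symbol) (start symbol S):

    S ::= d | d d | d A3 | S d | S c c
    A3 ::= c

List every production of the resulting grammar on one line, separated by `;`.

S ::= d S' | d d S' | d A3 S'; A3 ::= c; S' ::= d S' | c c S' | ε

Left recursion appears on S.
For S: α = {d, c c}, β = {d, d d, d A3}. Rewrite as S → β S' and S' → α S' | ε.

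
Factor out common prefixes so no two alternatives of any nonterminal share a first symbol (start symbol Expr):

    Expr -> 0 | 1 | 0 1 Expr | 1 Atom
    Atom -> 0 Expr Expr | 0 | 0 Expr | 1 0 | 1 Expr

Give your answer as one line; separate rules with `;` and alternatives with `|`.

Expr -> 0 Expr1 | 1 Expr2; Atom -> 0 Atom1 | 1 Atom2; Expr1 -> ε | 1 Expr; Expr2 -> ε | Atom; Atom1 -> ε | Expr Atom11; Atom2 -> 0 | Expr; Atom11 -> Expr | ε

Expr has alternatives sharing prefix '0': factor to Expr → 0 Expr1 with Expr1 → ε | 1 Expr.
Expr has alternatives sharing prefix '1': factor to Expr → 1 Expr2 with Expr2 → ε | Atom.
Atom has alternatives sharing prefix '0': factor to Atom → 0 Atom1 with Atom1 → Expr Expr | ε | Expr.
Atom has alternatives sharing prefix '1': factor to Atom → 1 Atom2 with Atom2 → 0 | Expr.
Atom1 has alternatives sharing prefix 'Expr': factor to Atom1 → Expr Atom11 with Atom11 → Expr | ε.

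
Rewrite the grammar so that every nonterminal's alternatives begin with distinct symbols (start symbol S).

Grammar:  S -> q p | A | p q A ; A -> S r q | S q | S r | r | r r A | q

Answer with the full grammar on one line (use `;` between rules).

S -> q p | A | p q A; A -> q | S A' | r A''; A' -> q | r A'''; A'' -> ε | r A; A''' -> q | ε

A has alternatives sharing prefix 'S': factor to A → S A' with A' → r q | q | r.
A has alternatives sharing prefix 'r': factor to A → r A'' with A'' → ε | r A.
A' has alternatives sharing prefix 'r': factor to A' → r A''' with A''' → q | ε.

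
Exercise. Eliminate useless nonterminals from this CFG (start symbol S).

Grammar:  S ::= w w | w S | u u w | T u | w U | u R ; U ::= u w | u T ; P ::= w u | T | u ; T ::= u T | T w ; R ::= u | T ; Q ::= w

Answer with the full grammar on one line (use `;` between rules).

S ::= w w | w S | u u w | w U | u R; U ::= u w; R ::= u

Generating nonterminals: {P, Q, R, S, U}.
Reachable from S after that: {R, S, U}.
Removed useless symbols: {P, Q, T} and every production mentioning them.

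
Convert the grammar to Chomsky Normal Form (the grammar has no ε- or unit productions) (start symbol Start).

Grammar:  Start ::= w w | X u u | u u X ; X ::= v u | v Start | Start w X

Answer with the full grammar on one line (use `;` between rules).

Start ::= X1 X1 | X Y1 | X2 Y2; X ::= X3 X2 | X3 Start | Start Y3; X1 ::= w; X2 ::= u; X3 ::= v; Y1 ::= X2 X2; Y2 ::= X2 X; Y3 ::= X1 X

Introduce a nonterminal for each terminal appearing in a rule of length ≥ 2: X1 → w, X2 → u, X3 → v.
Binarize each right-hand side of length ≥ 3 by chaining fresh nonterminals (Y1, Y2, …): affected rules were Start → X X2 X2; Start → X2 X2 X; X → Start X1 X.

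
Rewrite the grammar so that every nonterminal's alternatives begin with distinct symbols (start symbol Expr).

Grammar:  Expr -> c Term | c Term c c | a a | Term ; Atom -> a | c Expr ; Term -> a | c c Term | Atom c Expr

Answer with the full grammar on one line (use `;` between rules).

Expr has alternatives sharing prefix 'c Term': factor to Expr → c Term Expr1 with Expr1 → ε | c c.

Expr -> a a | Term | c Term Expr1; Atom -> a | c Expr; Term -> a | c c Term | Atom c Expr; Expr1 -> epsilon | c c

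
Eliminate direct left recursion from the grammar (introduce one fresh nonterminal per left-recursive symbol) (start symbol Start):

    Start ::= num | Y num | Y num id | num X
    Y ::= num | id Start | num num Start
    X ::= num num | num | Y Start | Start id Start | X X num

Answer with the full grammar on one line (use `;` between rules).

Start ::= num | Y num | Y num id | num X; Y ::= num | id Start | num num Start; X ::= num num X1 | num X1 | Y Start X1 | Start id Start X1; X1 ::= X num X1 | ε

X is directly left-recursive.
For X: α = {X num}, β = {num num, num, Y Start, Start id Start}. Rewrite as X → β X1 and X1 → α X1 | ε.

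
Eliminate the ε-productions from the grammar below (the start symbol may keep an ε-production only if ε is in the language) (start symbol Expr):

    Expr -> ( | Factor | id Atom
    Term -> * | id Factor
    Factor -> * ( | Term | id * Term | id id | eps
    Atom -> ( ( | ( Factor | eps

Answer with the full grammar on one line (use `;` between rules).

The nullable symbols are {Atom, Expr, Factor}.
ε ∈ L(G) since Expr is nullable, so keep Expr → ε.
Expand every rule over subsets of its nullable positions: Expr → id Atom gives id Atom | id. Term → id Factor gives id Factor | id. Atom → ( Factor gives ( Factor | (.

Expr -> ( | Factor | id Atom | id | eps; Term -> * | id Factor | id; Factor -> * ( | Term | id * Term | id id; Atom -> ( ( | ( Factor | (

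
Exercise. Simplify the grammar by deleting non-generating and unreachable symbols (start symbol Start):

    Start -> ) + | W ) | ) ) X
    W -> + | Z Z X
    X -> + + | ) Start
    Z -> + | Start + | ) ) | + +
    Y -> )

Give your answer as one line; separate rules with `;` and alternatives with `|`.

Generating nonterminals: {Start, W, X, Y, Z}.
Reachable from Start after that: {Start, W, X, Z}.
Removed useless symbols: {Y} and every production mentioning them.

Start -> ) + | W ) | ) ) X; W -> + | Z Z X; X -> + + | ) Start; Z -> + | Start + | ) ) | + +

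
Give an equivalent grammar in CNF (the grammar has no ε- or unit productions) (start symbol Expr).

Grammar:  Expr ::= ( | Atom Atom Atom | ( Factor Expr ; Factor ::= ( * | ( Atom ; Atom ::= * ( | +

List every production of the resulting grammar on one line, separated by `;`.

Introduce a nonterminal for each terminal appearing in a rule of length ≥ 2: X1 → (, X2 → *.
Binarize each right-hand side of length ≥ 3 by chaining fresh nonterminals (Y1, Y2, …): affected rules were Expr → Atom Atom Atom; Expr → X1 Factor Expr.

Expr ::= ( | Atom Y1 | X1 Y2; Factor ::= X1 X2 | X1 Atom; Atom ::= X2 X1 | +; X1 ::= (; X2 ::= *; Y1 ::= Atom Atom; Y2 ::= Factor Expr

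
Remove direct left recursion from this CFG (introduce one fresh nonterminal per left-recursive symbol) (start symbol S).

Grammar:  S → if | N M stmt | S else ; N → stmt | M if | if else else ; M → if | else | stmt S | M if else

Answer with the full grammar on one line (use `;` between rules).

Directly left-recursive nonterminals: S, M.
For S: α = {else}, β = {if, N M stmt}. Rewrite as S → β S' and S' → α S' | ε.
For M: α = {if else}, β = {if, else, stmt S}. Rewrite as M → β M' and M' → α M' | ε.

S → if S' | N M stmt S'; N → stmt | M if | if else else; M → if M' | else M' | stmt S M'; S' → else S' | ε; M' → if else M' | ε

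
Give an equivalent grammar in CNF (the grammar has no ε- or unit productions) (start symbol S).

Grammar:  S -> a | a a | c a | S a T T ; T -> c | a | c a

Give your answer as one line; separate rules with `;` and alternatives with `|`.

Introduce a nonterminal for each terminal appearing in a rule of length ≥ 2: X1 → a, X2 → c.
Binarize each right-hand side of length ≥ 3 by chaining fresh nonterminals (Y1, Y2, …): affected rules were S → S X1 T T.

S -> a | X1 X1 | X2 X1 | S Y1; T -> c | a | X2 X1; X1 -> a; X2 -> c; Y1 -> X1 Y2; Y2 -> T T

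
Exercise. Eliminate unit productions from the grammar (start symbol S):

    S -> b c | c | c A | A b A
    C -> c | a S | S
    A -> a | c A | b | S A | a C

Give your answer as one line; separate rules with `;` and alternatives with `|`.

Unit pairs: C ⇒* {S}.
Replace each nonterminal's rules with the union of the non-unit rules of every nonterminal it unit-derives.

S -> b c | c | c A | A b A; C -> c | a S | b c | c A | A b A; A -> a | c A | b | S A | a C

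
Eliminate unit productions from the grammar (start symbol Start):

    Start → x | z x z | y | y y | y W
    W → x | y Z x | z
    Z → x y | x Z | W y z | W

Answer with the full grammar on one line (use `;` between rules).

Start → x | z x z | y | y y | y W; W → x | y Z x | z; Z → x y | x Z | W y z | x | y Z x | z

Unit pairs: Z ⇒* {W}.
Replace each nonterminal's rules with the union of the non-unit rules of every nonterminal it unit-derives.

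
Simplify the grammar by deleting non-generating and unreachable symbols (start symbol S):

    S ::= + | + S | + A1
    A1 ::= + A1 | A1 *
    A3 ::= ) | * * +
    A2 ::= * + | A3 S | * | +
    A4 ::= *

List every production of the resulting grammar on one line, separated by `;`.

S ::= + | + S

Generating nonterminals: {A2, A3, A4, S}.
Reachable from S after that: {S}.
Removed useless symbols: {A1, A2, A3, A4} and every production mentioning them.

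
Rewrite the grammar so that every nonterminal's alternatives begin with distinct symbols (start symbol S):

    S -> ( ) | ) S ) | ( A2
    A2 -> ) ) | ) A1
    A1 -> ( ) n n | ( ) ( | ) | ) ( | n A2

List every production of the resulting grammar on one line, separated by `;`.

S has alternatives sharing prefix '(': factor to S → ( S' with S' → ) | A2.
A2 has alternatives sharing prefix ')': factor to A2 → ) A2' with A2' → ) | A1.
A1 has alternatives sharing prefix '( )': factor to A1 → ( ) A1' with A1' → n n | (.
A1 has alternatives sharing prefix ')': factor to A1 → ) A1'' with A1'' → ε | (.

S -> ) S ) | ( S'; A2 -> ) A2'; A1 -> n A2 | ( ) A1' | ) A1''; S' -> ) | A2; A2' -> ) | A1; A1' -> n n | (; A1'' -> ε | (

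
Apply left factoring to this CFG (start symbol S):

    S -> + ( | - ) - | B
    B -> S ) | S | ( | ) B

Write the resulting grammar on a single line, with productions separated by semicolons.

B has alternatives sharing prefix 'S': factor to B → S B' with B' → ) | ε.

S -> + ( | - ) - | B; B -> ( | ) B | S B'; B' -> ) | eps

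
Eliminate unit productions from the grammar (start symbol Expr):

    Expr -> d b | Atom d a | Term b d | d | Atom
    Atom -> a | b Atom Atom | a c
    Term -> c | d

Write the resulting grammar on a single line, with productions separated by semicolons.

Unit pairs: Expr ⇒* {Atom}.
For every A with A ⇒* B via unit rules, add B's non-unit alternatives to A; then delete every rule of the form X → Y.

Expr -> a | b Atom Atom | a c | d b | Atom d a | Term b d | d; Atom -> a | b Atom Atom | a c; Term -> c | d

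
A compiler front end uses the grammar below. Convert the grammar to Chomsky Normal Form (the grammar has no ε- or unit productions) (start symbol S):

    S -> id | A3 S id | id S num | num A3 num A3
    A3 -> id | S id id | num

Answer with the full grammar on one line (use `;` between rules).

Introduce a nonterminal for each terminal appearing in a rule of length ≥ 2: X1 → id, X2 → num.
Binarize each right-hand side of length ≥ 3 by chaining fresh nonterminals (Y1, Y2, …): affected rules were S → A3 S X1; S → X1 S X2; S → X2 A3 X2 A3; A3 → S X1 X1.

S -> id | A3 Y1 | X1 Y2 | X2 Y3; A3 -> id | S Y5 | num; X1 -> id; X2 -> num; Y1 -> S X1; Y2 -> S X2; Y3 -> A3 Y4; Y4 -> X2 A3; Y5 -> X1 X1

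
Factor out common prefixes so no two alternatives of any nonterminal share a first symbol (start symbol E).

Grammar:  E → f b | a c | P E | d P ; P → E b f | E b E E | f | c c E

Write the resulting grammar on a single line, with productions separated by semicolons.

E → f b | a c | P E | d P; P → f | c c E | E b P'; P' → f | E E

P has alternatives sharing prefix 'E b': factor to P → E b P' with P' → f | E E.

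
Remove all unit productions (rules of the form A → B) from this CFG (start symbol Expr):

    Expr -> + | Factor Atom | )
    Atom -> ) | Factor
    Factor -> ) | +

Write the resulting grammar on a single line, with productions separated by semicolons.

Expr -> + | Factor Atom | ); Atom -> ) | +; Factor -> ) | +

Unit pairs: Atom ⇒* {Factor}.
Replace each nonterminal's rules with the union of the non-unit rules of every nonterminal it unit-derives.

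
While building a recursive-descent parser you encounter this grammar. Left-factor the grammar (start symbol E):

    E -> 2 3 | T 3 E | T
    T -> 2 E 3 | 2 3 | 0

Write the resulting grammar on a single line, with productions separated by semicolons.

E -> 2 3 | T E'; T -> 0 | 2 T'; E' -> 3 E | ε; T' -> E 3 | 3

E has alternatives sharing prefix 'T': factor to E → T E' with E' → 3 E | ε.
T has alternatives sharing prefix '2': factor to T → 2 T' with T' → E 3 | 3.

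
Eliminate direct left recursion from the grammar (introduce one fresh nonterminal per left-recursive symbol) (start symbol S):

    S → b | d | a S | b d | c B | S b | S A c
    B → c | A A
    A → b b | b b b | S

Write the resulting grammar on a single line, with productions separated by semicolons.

Directly left-recursive nonterminal: S.
For S: α = {b, A c}, β = {b, d, a S, b d, c B}. Rewrite as S → β S' and S' → α S' | ε.

S → b S' | d S' | a S S' | b d S' | c B S'; B → c | A A; A → b b | b b b | S; S' → b S' | A c S' | epsilon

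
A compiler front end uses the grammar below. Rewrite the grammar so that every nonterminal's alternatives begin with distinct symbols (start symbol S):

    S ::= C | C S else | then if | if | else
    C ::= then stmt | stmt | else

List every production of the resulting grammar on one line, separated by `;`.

S has alternatives sharing prefix 'C': factor to S → C S' with S' → ε | S else.

S ::= then if | if | else | C S'; C ::= then stmt | stmt | else; S' ::= eps | S else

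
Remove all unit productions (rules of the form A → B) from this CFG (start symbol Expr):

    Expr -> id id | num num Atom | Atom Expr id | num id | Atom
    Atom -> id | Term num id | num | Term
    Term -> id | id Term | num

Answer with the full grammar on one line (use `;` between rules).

Expr -> id | id Term | num | Term num id | id id | num num Atom | Atom Expr id | num id; Atom -> id | id Term | num | Term num id; Term -> id | id Term | num

Unit pairs: Atom ⇒* {Term}; Expr ⇒* {Atom, Term}.
For each unit pair (A, B), copy every non-unit production of B to A, then drop all unit productions.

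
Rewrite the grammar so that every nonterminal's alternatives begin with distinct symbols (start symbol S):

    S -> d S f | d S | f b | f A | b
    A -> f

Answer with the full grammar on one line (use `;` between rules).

S -> b | d S S' | f S''; A -> f; S' -> f | ε; S'' -> b | A

S has alternatives sharing prefix 'd S': factor to S → d S S' with S' → f | ε.
S has alternatives sharing prefix 'f': factor to S → f S'' with S'' → b | A.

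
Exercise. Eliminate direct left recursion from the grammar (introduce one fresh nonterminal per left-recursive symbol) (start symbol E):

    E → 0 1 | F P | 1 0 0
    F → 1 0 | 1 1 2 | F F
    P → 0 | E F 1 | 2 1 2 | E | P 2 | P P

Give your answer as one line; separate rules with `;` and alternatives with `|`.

F, P are directly left-recursive.
For F: α = {F}, β = {1 0, 1 1 2}. Rewrite as F → β F' and F' → α F' | ε.
For P: α = {2, P}, β = {0, E F 1, 2 1 2, E}. Rewrite as P → β P' and P' → α P' | ε.

E → 0 1 | F P | 1 0 0; F → 1 0 F' | 1 1 2 F'; P → 0 P' | E F 1 P' | 2 1 2 P' | E P'; F' → F F' | ε; P' → 2 P' | P P' | ε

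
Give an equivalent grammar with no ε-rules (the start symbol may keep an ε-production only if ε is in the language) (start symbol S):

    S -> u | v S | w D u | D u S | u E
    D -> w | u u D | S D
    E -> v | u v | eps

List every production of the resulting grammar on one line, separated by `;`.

S -> u | v S | w D u | D u S | u E; D -> w | u u D | S D; E -> v | u v

The nullable symbols are {E}.
ε ∉ L(G), so no ε-production is kept.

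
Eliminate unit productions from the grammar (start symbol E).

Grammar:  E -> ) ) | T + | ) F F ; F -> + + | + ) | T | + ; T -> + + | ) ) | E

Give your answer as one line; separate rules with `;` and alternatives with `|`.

E -> ) ) | T + | ) F F; F -> ) ) | T + | ) F F | + + | + ) | +; T -> ) ) | T + | ) F F | + +

Unit pairs: F ⇒* {E, T}; T ⇒* {E}.
For every A with A ⇒* B via unit rules, add B's non-unit alternatives to A; then delete every rule of the form X → Y.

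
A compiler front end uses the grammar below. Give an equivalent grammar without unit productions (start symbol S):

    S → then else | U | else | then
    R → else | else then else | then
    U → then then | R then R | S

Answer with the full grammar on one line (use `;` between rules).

Unit pairs: S ⇒* {U}; U ⇒* {S}.
For each unit pair (A, B), copy every non-unit production of B to A, then drop all unit productions.

S → then then | R then R | then else | else | then; R → else | else then else | then; U → then then | R then R | then else | else | then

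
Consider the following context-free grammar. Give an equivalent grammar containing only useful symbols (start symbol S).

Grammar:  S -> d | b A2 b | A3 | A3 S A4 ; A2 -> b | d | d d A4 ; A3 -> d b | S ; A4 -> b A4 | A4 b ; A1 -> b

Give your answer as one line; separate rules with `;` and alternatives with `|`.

S -> d | b A2 b | A3; A2 -> b | d; A3 -> d b | S

Generating nonterminals: {A1, A2, A3, S}.
Reachable from S after that: {A2, A3, S}.
Removed useless symbols: {A1, A4} and every production mentioning them.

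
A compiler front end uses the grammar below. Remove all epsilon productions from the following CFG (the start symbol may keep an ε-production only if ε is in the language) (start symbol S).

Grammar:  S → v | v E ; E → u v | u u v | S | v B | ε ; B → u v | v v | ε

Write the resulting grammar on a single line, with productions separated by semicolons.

S → v | v E; E → u v | u u v | S | v B | v; B → u v | v v

The nullable symbols are {B, E}.
ε ∉ L(G), so no ε-production is kept.
Expand every rule over subsets of its nullable positions: E → v B gives v B | v.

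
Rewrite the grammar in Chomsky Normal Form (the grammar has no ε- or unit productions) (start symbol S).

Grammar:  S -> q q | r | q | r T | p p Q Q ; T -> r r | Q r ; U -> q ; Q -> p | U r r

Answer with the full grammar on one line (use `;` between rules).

S -> X1 X1 | r | q | X2 T | X3 Y1; T -> X2 X2 | Q X2; U -> q; Q -> p | U Y3; X1 -> q; X2 -> r; X3 -> p; Y1 -> X3 Y2; Y2 -> Q Q; Y3 -> X2 X2

Introduce a nonterminal for each terminal appearing in a rule of length ≥ 2: X1 → q, X2 → r, X3 → p.
Binarize each right-hand side of length ≥ 3 by chaining fresh nonterminals (Y1, Y2, …): affected rules were S → X3 X3 Q Q; Q → U X2 X2.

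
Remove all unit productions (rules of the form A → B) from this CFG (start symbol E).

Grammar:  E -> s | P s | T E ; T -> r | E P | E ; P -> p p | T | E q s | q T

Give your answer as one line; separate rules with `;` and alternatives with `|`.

Unit pairs: P ⇒* {E, T}; T ⇒* {E}.
For each unit pair (A, B), copy every non-unit production of B to A, then drop all unit productions.

E -> s | P s | T E; T -> s | P s | T E | r | E P; P -> s | P s | T E | p p | E q s | q T | r | E P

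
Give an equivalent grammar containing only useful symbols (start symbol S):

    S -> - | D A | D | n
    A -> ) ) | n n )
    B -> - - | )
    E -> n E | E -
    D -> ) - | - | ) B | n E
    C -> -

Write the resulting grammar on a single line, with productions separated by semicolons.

Generating nonterminals: {A, B, C, D, S}.
Reachable from S after that: {A, B, D, S}.
Removed useless symbols: {C, E} and every production mentioning them.

S -> - | D A | D | n; A -> ) ) | n n ); B -> - - | ); D -> ) - | - | ) B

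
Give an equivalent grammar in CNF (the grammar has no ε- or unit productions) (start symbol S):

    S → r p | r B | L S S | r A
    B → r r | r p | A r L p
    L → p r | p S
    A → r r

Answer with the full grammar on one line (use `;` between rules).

Introduce a nonterminal for each terminal appearing in a rule of length ≥ 2: X1 → r, X2 → p.
Binarize each right-hand side of length ≥ 3 by chaining fresh nonterminals (Y1, Y2, …): affected rules were S → L S S; B → A X1 L X2.

S → X1 X2 | X1 B | L Y1 | X1 A; B → X1 X1 | X1 X2 | A Y2; L → X2 X1 | X2 S; A → X1 X1; X1 → r; X2 → p; Y1 → S S; Y2 → X1 Y3; Y3 → L X2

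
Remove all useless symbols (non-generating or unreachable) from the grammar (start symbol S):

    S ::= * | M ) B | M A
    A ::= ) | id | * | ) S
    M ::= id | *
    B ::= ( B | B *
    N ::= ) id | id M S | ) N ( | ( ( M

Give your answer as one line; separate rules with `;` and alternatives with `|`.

S ::= * | M A; A ::= ) | id | * | ) S; M ::= id | *

Generating nonterminals: {A, M, N, S}.
Reachable from S after that: {A, M, S}.
Removed useless symbols: {B, N} and every production mentioning them.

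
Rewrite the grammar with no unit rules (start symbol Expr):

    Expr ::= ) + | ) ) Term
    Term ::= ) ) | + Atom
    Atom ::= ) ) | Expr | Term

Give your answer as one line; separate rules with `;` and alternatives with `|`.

Expr ::= ) + | ) ) Term; Term ::= ) ) | + Atom; Atom ::= ) ) | + Atom | ) + | ) ) Term

Unit pairs: Atom ⇒* {Expr, Term}.
Replace each nonterminal's rules with the union of the non-unit rules of every nonterminal it unit-derives.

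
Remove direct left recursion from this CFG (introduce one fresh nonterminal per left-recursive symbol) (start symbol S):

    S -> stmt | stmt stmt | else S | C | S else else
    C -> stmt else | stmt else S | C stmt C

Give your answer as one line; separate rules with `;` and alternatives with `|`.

Left recursion appears on S, C.
For S: α = {else else}, β = {stmt, stmt stmt, else S, C}. Rewrite as S → β S' and S' → α S' | ε.
For C: α = {stmt C}, β = {stmt else, stmt else S}. Rewrite as C → β C' and C' → α C' | ε.

S -> stmt S' | stmt stmt S' | else S S' | C S'; C -> stmt else C' | stmt else S C'; S' -> else else S' | ε; C' -> stmt C C' | ε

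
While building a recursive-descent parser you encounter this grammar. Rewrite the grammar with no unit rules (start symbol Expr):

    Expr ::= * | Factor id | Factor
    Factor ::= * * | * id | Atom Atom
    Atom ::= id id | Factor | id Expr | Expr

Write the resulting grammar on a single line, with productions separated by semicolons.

Unit pairs: Atom ⇒* {Expr, Factor}; Expr ⇒* {Factor}.
For every A with A ⇒* B via unit rules, add B's non-unit alternatives to A; then delete every rule of the form X → Y.

Expr ::= * * | * id | Atom Atom | * | Factor id; Factor ::= * * | * id | Atom Atom; Atom ::= id id | id Expr | * * | * id | Atom Atom | * | Factor id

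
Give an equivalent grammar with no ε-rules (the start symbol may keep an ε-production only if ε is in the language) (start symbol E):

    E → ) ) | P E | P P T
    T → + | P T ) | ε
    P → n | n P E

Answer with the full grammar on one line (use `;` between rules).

The nullable symbols are {T}.
ε ∉ L(G), so no ε-production is kept.
Add the nullable-subset variants: E → P P T gives P P T | P P. T → P T ) gives P T ) | P ).

E → ) ) | P E | P P T | P P; T → + | P T ) | P ); P → n | n P E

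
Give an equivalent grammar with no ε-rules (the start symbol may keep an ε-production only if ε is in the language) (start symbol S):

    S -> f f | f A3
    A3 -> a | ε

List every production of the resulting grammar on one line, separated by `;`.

S -> f f | f A3 | f; A3 -> a

The nullable symbols are {A3}.
ε ∉ L(G), so no ε-production is kept.
Expand every rule over subsets of its nullable positions: S → f A3 gives f A3 | f.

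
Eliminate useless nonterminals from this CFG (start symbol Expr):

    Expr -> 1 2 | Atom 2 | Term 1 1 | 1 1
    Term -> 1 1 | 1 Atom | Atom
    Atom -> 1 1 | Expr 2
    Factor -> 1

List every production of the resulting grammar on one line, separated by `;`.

Expr -> 1 2 | Atom 2 | Term 1 1 | 1 1; Term -> 1 1 | 1 Atom | Atom; Atom -> 1 1 | Expr 2

Generating nonterminals: {Atom, Expr, Factor, Term}.
Reachable from Expr after that: {Atom, Expr, Term}.
Removed useless symbols: {Factor} and every production mentioning them.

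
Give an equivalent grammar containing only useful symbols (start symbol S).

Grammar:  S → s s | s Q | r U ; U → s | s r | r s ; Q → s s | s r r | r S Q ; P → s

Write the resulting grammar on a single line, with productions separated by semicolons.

S → s s | s Q | r U; U → s | s r | r s; Q → s s | s r r | r S Q

Generating nonterminals: {P, Q, S, U}.
Reachable from S after that: {Q, S, U}.
Removed useless symbols: {P} and every production mentioning them.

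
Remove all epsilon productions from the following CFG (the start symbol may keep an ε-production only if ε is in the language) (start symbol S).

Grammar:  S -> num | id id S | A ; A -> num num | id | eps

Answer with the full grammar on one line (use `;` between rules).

S -> num | id id S | id id | A | ε; A -> num num | id

Nullable nonterminals: {A, S}.
ε ∈ L(G) since S is nullable, so keep S → ε.
For each production, add variants omitting each subset of nullable occurrences: S → id id S gives id id S | id id.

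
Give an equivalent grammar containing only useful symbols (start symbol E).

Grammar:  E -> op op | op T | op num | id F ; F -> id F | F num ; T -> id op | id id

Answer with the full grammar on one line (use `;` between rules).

E -> op op | op T | op num; T -> id op | id id

Generating nonterminals: {E, T}.
Reachable from E after that: {E, T}.
Removed useless symbols: {F} and every production mentioning them.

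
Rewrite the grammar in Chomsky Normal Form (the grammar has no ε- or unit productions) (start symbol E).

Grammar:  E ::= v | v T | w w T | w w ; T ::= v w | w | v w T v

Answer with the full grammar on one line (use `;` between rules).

Introduce a nonterminal for each terminal appearing in a rule of length ≥ 2: X1 → v, X2 → w.
Binarize each right-hand side of length ≥ 3 by chaining fresh nonterminals (Y1, Y2, …): affected rules were E → X2 X2 T; T → X1 X2 T X1.

E ::= v | X1 T | X2 Y1 | X2 X2; T ::= X1 X2 | w | X1 Y2; X1 ::= v; X2 ::= w; Y1 ::= X2 T; Y2 ::= X2 Y3; Y3 ::= T X1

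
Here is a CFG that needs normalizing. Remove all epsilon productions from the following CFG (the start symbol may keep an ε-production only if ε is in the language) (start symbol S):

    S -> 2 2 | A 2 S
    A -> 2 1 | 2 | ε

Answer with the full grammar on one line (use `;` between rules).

Nullable set = {A}.
ε ∉ L(G), so no ε-production is kept.
Expand every rule over subsets of its nullable positions: S → A 2 S gives A 2 S | 2 S.

S -> 2 2 | A 2 S | 2 S; A -> 2 1 | 2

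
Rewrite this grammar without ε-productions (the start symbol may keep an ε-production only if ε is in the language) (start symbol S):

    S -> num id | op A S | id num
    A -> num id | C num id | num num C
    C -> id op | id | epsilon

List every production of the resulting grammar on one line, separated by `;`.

S -> num id | op A S | id num; A -> num id | C num id | num num C | num num; C -> id op | id

Nullable set = {C}.
ε ∉ L(G), so no ε-production is kept.
Add the nullable-subset variants: A → num num C gives num num C | num num.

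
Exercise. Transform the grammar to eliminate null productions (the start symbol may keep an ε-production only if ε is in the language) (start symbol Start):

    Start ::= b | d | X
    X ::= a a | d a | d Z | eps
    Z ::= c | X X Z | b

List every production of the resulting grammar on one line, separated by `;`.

Start ::= b | d | X | ε; X ::= a a | d a | d Z; Z ::= c | X X Z | X Z | b

Nullable nonterminals: {Start, X}.
ε ∈ L(G) since Start is nullable, so keep Start → ε.
Add the nullable-subset variants: Z → X X Z gives X X Z | X Z.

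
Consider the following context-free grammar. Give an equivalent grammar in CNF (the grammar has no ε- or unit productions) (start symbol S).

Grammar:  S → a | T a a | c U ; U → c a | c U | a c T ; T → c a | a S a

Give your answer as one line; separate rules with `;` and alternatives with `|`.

Introduce a nonterminal for each terminal appearing in a rule of length ≥ 2: X1 → a, X2 → c.
Binarize each right-hand side of length ≥ 3 by chaining fresh nonterminals (Y1, Y2, …): affected rules were S → T X1 X1; U → X1 X2 T; T → X1 S X1.

S → a | T Y1 | X2 U; U → X2 X1 | X2 U | X1 Y2; T → X2 X1 | X1 Y3; X1 → a; X2 → c; Y1 → X1 X1; Y2 → X2 T; Y3 → S X1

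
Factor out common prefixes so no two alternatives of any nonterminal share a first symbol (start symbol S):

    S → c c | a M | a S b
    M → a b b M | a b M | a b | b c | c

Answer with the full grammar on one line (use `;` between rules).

S has alternatives sharing prefix 'a': factor to S → a S' with S' → M | S b.
M has alternatives sharing prefix 'a b': factor to M → a b M' with M' → b M | M | ε.

S → c c | a S'; M → b c | c | a b M'; S' → M | S b; M' → b M | M | ε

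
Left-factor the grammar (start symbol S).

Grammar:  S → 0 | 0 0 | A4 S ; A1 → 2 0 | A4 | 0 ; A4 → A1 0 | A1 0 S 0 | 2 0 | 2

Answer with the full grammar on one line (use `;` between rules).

S → A4 S | 0 S'; A1 → 2 0 | A4 | 0; A4 → A1 0 A4' | 2 A4''; S' → ε | 0; A4' → ε | S 0; A4'' → 0 | ε

S has alternatives sharing prefix '0': factor to S → 0 S' with S' → ε | 0.
A4 has alternatives sharing prefix 'A1 0': factor to A4 → A1 0 A4' with A4' → ε | S 0.
A4 has alternatives sharing prefix '2': factor to A4 → 2 A4'' with A4'' → 0 | ε.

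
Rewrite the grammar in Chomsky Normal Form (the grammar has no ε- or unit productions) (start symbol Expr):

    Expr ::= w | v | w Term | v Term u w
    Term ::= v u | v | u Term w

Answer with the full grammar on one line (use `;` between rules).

Introduce a nonterminal for each terminal appearing in a rule of length ≥ 2: X1 → w, X2 → v, X3 → u.
Binarize each right-hand side of length ≥ 3 by chaining fresh nonterminals (Y1, Y2, …): affected rules were Expr → X2 Term X3 X1; Term → X3 Term X1.

Expr ::= w | v | X1 Term | X2 Y1; Term ::= X2 X3 | v | X3 Y3; X1 ::= w; X2 ::= v; X3 ::= u; Y1 ::= Term Y2; Y2 ::= X3 X1; Y3 ::= Term X1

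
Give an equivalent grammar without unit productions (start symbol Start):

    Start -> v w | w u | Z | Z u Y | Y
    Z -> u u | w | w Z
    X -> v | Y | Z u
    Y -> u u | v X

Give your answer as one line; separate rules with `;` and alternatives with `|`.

Unit pairs: Start ⇒* {Y, Z}; X ⇒* {Y}.
For each unit pair (A, B), copy every non-unit production of B to A, then drop all unit productions.

Start -> u u | w | w Z | v w | w u | Z u Y | v X; Z -> u u | w | w Z; X -> v | Z u | u u | v X; Y -> u u | v X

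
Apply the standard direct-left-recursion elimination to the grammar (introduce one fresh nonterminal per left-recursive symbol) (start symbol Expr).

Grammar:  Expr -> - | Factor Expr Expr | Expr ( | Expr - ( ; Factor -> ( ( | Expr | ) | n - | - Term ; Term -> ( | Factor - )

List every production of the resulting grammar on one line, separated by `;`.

Expr -> - Expr1 | Factor Expr Expr Expr1; Factor -> ( ( | Expr | ) | n - | - Term; Term -> ( | Factor - ); Expr1 -> ( Expr1 | - ( Expr1 | ε

Directly left-recursive nonterminal: Expr.
For Expr: α = {(, - (}, β = {-, Factor Expr Expr}. Rewrite as Expr → β Expr1 and Expr1 → α Expr1 | ε.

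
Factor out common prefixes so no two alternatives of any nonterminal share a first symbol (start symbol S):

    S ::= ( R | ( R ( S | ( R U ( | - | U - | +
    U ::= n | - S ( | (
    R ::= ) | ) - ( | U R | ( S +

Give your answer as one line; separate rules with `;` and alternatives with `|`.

S has alternatives sharing prefix '( R': factor to S → ( R S' with S' → ε | ( S | U (.
R has alternatives sharing prefix ')': factor to R → ) R' with R' → ε | - (.

S ::= - | U - | + | ( R S'; U ::= n | - S ( | (; R ::= U R | ( S + | ) R'; S' ::= eps | ( S | U (; R' ::= eps | - (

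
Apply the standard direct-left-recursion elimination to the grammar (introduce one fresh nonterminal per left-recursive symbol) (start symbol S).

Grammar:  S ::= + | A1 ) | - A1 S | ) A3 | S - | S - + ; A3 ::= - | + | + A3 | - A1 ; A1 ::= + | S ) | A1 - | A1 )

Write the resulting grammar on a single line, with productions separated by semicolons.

S, A1 are directly left-recursive.
For S: α = {-, - +}, β = {+, A1 ), - A1 S, ) A3}. Rewrite as S → β S' and S' → α S' | ε.
For A1: α = {-, )}, β = {+, S )}. Rewrite as A1 → β A1' and A1' → α A1' | ε.

S ::= + S' | A1 ) S' | - A1 S S' | ) A3 S'; A3 ::= - | + | + A3 | - A1; A1 ::= + A1' | S ) A1'; S' ::= - S' | - + S' | ε; A1' ::= - A1' | ) A1' | ε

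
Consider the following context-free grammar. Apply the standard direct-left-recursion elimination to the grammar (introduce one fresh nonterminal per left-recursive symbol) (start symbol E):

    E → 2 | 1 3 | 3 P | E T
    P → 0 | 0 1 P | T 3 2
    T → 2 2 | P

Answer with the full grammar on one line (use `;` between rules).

Directly left-recursive nonterminal: E.
For E: α = {T}, β = {2, 1 3, 3 P}. Rewrite as E → β E' and E' → α E' | ε.

E → 2 E' | 1 3 E' | 3 P E'; P → 0 | 0 1 P | T 3 2; T → 2 2 | P; E' → T E' | ε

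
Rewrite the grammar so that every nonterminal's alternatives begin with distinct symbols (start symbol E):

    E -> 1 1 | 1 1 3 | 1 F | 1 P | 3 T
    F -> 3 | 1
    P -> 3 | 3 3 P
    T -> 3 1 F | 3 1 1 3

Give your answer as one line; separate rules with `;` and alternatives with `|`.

E -> 3 T | 1 E'; F -> 3 | 1; P -> 3 P'; T -> 3 1 T'; E' -> F | P | 1 E''; P' -> ε | 3 P; T' -> F | 1 3; E'' -> ε | 3

E has alternatives sharing prefix '1': factor to E → 1 E' with E' → 1 | 1 3 | F | P.
P has alternatives sharing prefix '3': factor to P → 3 P' with P' → ε | 3 P.
T has alternatives sharing prefix '3 1': factor to T → 3 1 T' with T' → F | 1 3.
E' has alternatives sharing prefix '1': factor to E' → 1 E'' with E'' → ε | 3.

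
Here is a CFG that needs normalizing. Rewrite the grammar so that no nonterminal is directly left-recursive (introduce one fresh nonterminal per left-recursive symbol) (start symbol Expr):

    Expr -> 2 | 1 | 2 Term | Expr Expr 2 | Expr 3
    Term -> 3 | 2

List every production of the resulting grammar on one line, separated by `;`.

Expr -> 2 Expr1 | 1 Expr1 | 2 Term Expr1; Term -> 3 | 2; Expr1 -> Expr 2 Expr1 | 3 Expr1 | ε

Left recursion appears on Expr.
For Expr: α = {Expr 2, 3}, β = {2, 1, 2 Term}. Rewrite as Expr → β Expr1 and Expr1 → α Expr1 | ε.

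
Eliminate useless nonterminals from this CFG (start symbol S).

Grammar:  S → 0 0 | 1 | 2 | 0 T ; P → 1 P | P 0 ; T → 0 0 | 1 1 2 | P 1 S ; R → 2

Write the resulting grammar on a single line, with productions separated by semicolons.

S → 0 0 | 1 | 2 | 0 T; T → 0 0 | 1 1 2

Generating nonterminals: {R, S, T}.
Reachable from S after that: {S, T}.
Removed useless symbols: {P, R} and every production mentioning them.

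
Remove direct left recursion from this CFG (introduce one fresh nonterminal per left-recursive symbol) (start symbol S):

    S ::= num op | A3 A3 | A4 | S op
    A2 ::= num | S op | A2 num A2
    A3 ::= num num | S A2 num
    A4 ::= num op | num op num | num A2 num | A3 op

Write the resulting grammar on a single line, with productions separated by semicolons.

S ::= num op S' | A3 A3 S' | A4 S'; A2 ::= num A2' | S op A2'; A3 ::= num num | S A2 num; A4 ::= num op | num op num | num A2 num | A3 op; S' ::= op S' | ε; A2' ::= num A2 A2' | ε

Directly left-recursive nonterminals: S, A2.
For S: α = {op}, β = {num op, A3 A3, A4}. Rewrite as S → β S' and S' → α S' | ε.
For A2: α = {num A2}, β = {num, S op}. Rewrite as A2 → β A2' and A2' → α A2' | ε.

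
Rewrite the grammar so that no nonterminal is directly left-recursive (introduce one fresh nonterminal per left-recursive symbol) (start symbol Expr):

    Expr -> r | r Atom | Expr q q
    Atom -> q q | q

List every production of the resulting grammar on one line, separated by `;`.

Expr is directly left-recursive.
For Expr: α = {q q}, β = {r, r Atom}. Rewrite as Expr → β Expr1 and Expr1 → α Expr1 | ε.

Expr -> r Expr1 | r Atom Expr1; Atom -> q q | q; Expr1 -> q q Expr1 | epsilon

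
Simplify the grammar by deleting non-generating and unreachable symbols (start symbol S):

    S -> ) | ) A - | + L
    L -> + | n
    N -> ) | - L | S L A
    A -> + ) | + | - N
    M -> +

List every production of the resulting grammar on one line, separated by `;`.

Generating nonterminals: {A, L, M, N, S}.
Reachable from S after that: {A, L, N, S}.
Removed useless symbols: {M} and every production mentioning them.

S -> ) | ) A - | + L; L -> + | n; N -> ) | - L | S L A; A -> + ) | + | - N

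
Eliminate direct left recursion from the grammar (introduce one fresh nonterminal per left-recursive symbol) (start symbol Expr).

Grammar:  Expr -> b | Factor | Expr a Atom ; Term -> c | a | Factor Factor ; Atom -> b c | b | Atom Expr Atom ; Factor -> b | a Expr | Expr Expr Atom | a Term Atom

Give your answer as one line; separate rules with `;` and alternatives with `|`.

Expr -> b Expr1 | Factor Expr1; Term -> c | a | Factor Factor; Atom -> b c Atom1 | b Atom1; Factor -> b | a Expr | Expr Expr Atom | a Term Atom; Expr1 -> a Atom Expr1 | ε; Atom1 -> Expr Atom Atom1 | ε

Directly left-recursive nonterminals: Expr, Atom.
For Expr: α = {a Atom}, β = {b, Factor}. Rewrite as Expr → β Expr1 and Expr1 → α Expr1 | ε.
For Atom: α = {Expr Atom}, β = {b c, b}. Rewrite as Atom → β Atom1 and Atom1 → α Atom1 | ε.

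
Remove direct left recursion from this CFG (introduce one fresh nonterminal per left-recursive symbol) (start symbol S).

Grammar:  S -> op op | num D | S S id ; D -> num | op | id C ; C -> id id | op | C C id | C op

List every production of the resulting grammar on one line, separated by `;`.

S -> op op S' | num D S'; D -> num | op | id C; C -> id id C' | op C'; S' -> S id S' | ε; C' -> C id C' | op C' | ε

S, C are directly left-recursive.
For S: α = {S id}, β = {op op, num D}. Rewrite as S → β S' and S' → α S' | ε.
For C: α = {C id, op}, β = {id id, op}. Rewrite as C → β C' and C' → α C' | ε.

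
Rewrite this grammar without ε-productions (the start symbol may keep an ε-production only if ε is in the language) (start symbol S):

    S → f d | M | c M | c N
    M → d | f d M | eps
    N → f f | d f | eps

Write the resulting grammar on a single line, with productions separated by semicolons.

S → f d | M | c M | c | c N | eps; M → d | f d M | f d; N → f f | d f

The nullable symbols are {M, N, S}.
ε ∈ L(G) since S is nullable, so keep S → ε.
For each production, add variants omitting each subset of nullable occurrences: S → c M gives c M | c. M → f d M gives f d M | f d.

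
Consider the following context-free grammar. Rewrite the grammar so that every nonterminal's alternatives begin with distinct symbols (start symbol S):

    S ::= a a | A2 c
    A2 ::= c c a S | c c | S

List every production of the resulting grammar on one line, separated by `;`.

S ::= a a | A2 c; A2 ::= S | c c A2'; A2' ::= a S | ε

A2 has alternatives sharing prefix 'c c': factor to A2 → c c A2' with A2' → a S | ε.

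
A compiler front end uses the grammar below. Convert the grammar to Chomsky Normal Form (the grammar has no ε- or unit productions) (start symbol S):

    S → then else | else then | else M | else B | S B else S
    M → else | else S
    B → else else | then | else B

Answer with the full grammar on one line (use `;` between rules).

Introduce a nonterminal for each terminal appearing in a rule of length ≥ 2: X1 → then, X2 → else.
Binarize each right-hand side of length ≥ 3 by chaining fresh nonterminals (Y1, Y2, …): affected rules were S → S B X2 S.

S → X1 X2 | X2 X1 | X2 M | X2 B | S Y1; M → else | X2 S; B → X2 X2 | then | X2 B; X1 → then; X2 → else; Y1 → B Y2; Y2 → X2 S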